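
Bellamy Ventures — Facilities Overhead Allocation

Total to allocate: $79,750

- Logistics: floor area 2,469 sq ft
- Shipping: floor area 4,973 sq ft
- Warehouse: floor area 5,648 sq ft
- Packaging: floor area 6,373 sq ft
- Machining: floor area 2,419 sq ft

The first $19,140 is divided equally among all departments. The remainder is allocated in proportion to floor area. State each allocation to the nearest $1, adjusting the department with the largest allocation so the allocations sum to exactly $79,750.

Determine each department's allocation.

Logistics: $10,667 | Shipping: $17,602 | Warehouse: $19,472 | Packaging: $21,481 | Machining: $10,528

Equal tier: $19,140 ÷ 5 = $3,828 apiece.
Remainder $60,610 by floor area (total 21,882): Logistics 6,838.78 → $6,839; Shipping 13,774.496 → $13,774; Warehouse 15,644.15 → $15,644; Packaging 17,652.30 → $17,652; Machining 6,700.28 → $6,700.
Rounding difference +$1 on remainder applied to Packaging.
Totals: Logistics $3,828 + $6,839 = $10,667; Shipping $3,828 + $13,774 = $17,602; Warehouse $3,828 + $15,644 = $19,472; Packaging $3,828 + $17,653 = $21,481; Machining $3,828 + $6,700 = $10,528.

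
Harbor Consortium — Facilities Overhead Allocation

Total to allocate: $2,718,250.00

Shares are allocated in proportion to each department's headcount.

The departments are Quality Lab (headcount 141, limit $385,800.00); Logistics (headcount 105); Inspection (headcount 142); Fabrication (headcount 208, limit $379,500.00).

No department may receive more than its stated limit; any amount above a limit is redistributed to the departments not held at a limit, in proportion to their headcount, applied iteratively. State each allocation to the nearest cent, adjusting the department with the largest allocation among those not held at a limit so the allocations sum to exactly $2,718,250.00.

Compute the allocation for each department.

Quality Lab: $385,800.00 | Logistics: $830,201.42 | Inspection: $1,122,748.58 | Fabrication: $379,500.00

Total headcount = 596.
Pro-rata shares before constraints: Quality Lab 643,075.9228; Logistics 478,886.3255; Inspection 647,636.74497; Fabrication 948,651.0067.
Capped: Quality Lab ($385,800.00), Fabrication ($379,500.00); remaining pool $1,952,950.00 reallocated over remaining headcount 247.
Redistributed shares: Logistics 830,201.4170 → $830,201.42; Inspection 1,122,748.5830 → $1,122,748.58.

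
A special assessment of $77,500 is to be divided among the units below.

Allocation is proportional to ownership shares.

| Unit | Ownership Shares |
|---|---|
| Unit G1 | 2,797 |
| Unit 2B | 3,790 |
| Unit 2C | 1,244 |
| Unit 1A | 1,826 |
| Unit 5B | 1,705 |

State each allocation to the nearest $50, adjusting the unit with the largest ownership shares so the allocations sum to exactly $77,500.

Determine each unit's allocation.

Unit G1: $19,100 | Unit 2B: $25,800 | Unit 2C: $8,500 | Unit 1A: $12,450 | Unit 5B: $11,650

Combined ownership shares = 11,362.
Unrounded shares: Unit G1 2,797/11,362 × $77,500 = 19,078.29; Unit 2B 3,790/11,362 × $77,500 = 25,851.52; Unit 2C 1,244/11,362 × $77,500 = 8,485.30; Unit 1A 1,826/11,362 × $77,500 = 12,455.11; Unit 5B 1,705/11,362 × $77,500 = 11,629.77.
At nearest $50: Unit G1 $19,100; Unit 2B $25,850; Unit 2C $8,500; Unit 1A $12,450; Unit 5B $11,650. Sum = $77,550.
Difference $77,500 − $77,550 = −$50 applied to largest ownership shares (Unit 2B): Unit 2B becomes $25,800.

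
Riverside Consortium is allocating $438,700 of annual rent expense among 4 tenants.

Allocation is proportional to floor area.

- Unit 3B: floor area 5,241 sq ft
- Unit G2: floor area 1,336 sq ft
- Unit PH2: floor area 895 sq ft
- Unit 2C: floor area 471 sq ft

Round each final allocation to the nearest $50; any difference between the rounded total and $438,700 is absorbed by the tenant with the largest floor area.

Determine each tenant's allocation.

Unit 3B: $289,450 | Unit G2: $73,800 | Unit PH2: $49,450 | Unit 2C: $26,000

Combined floor area = 5,241 + 1,336 + 895 + 471 = 7,943.
Proportional shares: Unit 3B 289,465.78; Unit G2 73,788.64; Unit PH2 49,431.76; Unit 2C 26,013.81.
At nearest $50: Unit 3B $289,450; Unit G2 $73,800; Unit PH2 $49,450; Unit 2C $26,000. Sum = $438,700.
Sum already equals the total — no adjustment.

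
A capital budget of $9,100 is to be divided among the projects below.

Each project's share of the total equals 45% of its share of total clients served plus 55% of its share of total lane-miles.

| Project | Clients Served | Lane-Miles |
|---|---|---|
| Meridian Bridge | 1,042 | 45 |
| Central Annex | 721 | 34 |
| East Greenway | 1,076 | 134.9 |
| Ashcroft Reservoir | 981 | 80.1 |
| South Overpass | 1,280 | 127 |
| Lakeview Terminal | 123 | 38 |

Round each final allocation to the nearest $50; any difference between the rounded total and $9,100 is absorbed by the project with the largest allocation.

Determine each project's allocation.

Totals — clients served 5,223, lane-miles 459.
Blended shares (45% clients served + 55% lane-miles): Meridian Bridge 0.1437; Central Annex 0.1029; East Greenway 0.2544; Ashcroft Reservoir 0.1805; South Overpass 0.2625; Lakeview Terminal 0.0561.
Proportional shares: Meridian Bridge 1,307.65; Central Annex 936.03; East Greenway 2,314.59; Ashcroft Reservoir 1,642.56; South Overpass 2,388.39; Lakeview Terminal 510.79.
Rounded to nearest $50: Meridian Bridge $1,300; Central Annex $950; East Greenway $2,300; Ashcroft Reservoir $1,650; South Overpass $2,400; Lakeview Terminal $500. Sum = $9,100.
Sum already equals the total — no adjustment.

Meridian Bridge: $1,300 · Central Annex: $950 · East Greenway: $2,300 · Ashcroft Reservoir: $1,650 · South Overpass: $2,400 · Lakeview Terminal: $500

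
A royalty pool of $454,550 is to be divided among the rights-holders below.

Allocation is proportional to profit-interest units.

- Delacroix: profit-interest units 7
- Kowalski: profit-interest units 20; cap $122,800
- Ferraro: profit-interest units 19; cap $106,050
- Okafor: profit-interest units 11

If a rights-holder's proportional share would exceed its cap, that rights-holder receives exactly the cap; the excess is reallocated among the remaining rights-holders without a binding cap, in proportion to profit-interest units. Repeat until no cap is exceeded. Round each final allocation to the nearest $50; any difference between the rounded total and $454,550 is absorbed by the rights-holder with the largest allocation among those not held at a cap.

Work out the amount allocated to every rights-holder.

Total profit-interest units = 57.
Unconstrained shares: Delacroix 55,821.93; Kowalski 159,491.23; Ferraro 151,516.67; Okafor 87,720.18.
Held at cap: Kowalski ($122,800), Ferraro ($106,050); remaining pool $225,700 reallocated over remaining profit-interest units 18.
Shares after redistribution: Delacroix 87,772.22 → $87,750; Okafor 137,927.78 → $137,950.

Delacroix: $87,750 | Kowalski: $122,800 | Ferraro: $106,050 | Okafor: $137,950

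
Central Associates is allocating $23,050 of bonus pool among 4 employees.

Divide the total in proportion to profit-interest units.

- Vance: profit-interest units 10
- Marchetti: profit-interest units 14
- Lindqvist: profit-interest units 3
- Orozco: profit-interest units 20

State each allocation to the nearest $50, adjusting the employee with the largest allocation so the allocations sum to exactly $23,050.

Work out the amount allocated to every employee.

Vance: $4,900 · Marchetti: $6,850 · Lindqvist: $1,450 · Orozco: $9,850

Profit-interest units total: 47.
Unrounded shares: Vance 10/47 × $23,050 = 4,904.26; Marchetti 14/47 × $23,050 = 6,865.96; Lindqvist 3/47 × $23,050 = 1,471.28; Orozco 20/47 × $23,050 = 9,808.51.
After rounding ($50): Vance $4,900; Marchetti $6,850; Lindqvist $1,450; Orozco $9,800. Sum = $23,000.
Difference $23,050 − $23,000 = +$50 applied to largest allocation (Orozco): Orozco becomes $9,850.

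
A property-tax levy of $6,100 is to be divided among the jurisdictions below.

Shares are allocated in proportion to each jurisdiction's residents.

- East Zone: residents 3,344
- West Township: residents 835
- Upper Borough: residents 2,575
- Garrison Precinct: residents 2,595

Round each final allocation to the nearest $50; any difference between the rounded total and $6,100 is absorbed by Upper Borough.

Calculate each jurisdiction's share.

Combined residents = 9,349.
Pro-rata amounts: East Zone 3,344/9,349 × $6,100 = 2,181.88; West Township 835/9,349 × $6,100 = 544.82; Upper Borough 2,575/9,349 × $6,100 = 1,680.13; Garrison Precinct 2,595/9,349 × $6,100 = 1,693.18.
Rounded to nearest $50: East Zone $2,200; West Township $550; Upper Borough $1,700; Garrison Precinct $1,700. Sum = $6,150.
Difference $6,100 − $6,150 = −$50 applied to Upper Borough: Upper Borough becomes $1,650.

East Zone: $2,200 · West Township: $550 · Upper Borough: $1,650 · Garrison Precinct: $1,700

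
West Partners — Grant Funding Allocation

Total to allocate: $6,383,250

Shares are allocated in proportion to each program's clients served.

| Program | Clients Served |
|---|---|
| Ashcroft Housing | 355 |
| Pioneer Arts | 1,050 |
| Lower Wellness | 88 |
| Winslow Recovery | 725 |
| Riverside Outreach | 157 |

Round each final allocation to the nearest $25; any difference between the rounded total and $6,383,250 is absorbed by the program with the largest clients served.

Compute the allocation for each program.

Ashcroft Housing: $954,125; Pioneer Arts: $2,822,050; Lower Wellness: $236,525; Winslow Recovery: $1,948,575; Riverside Outreach: $421,975

Sum of clients served: 2,375.
Proportional shares: Ashcroft Housing 355/2,375 × $6,383,250 = 954,127.89; Pioneer Arts 1,050/2,375 × $6,383,250 = 2,822,068.42; Lower Wellness 88/2,375 × $6,383,250 = 236,516.21; Winslow Recovery 725/2,375 × $6,383,250 = 1,948,571.05; Riverside Outreach 157/2,375 × $6,383,250 = 421,966.42.
After rounding ($25): Ashcroft Housing $954,125; Pioneer Arts $2,822,075; Lower Wellness $236,525; Winslow Recovery $1,948,575; Riverside Outreach $421,975. Sum = $6,383,275.
Difference $6,383,250 − $6,383,275 = −$25 applied to largest clients served (Pioneer Arts): Pioneer Arts becomes $2,822,050.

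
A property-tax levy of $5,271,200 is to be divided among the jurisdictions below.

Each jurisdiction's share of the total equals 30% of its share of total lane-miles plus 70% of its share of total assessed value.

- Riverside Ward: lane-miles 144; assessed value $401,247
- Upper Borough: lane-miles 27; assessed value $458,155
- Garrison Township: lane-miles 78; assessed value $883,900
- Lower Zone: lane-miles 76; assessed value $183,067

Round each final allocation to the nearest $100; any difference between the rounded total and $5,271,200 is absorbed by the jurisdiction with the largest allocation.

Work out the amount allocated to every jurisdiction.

Riverside Ward: $1,469,200 | Upper Borough: $1,008,900 | Garrison Township: $2,072,700 | Lower Zone: $720,400

Totals — lane-miles 325, assessed value 1,926,369.
Composite weights (30% lane-miles + 70% assessed value): Riverside Ward 0.2787; Upper Borough 0.1914; Garrison Township 0.3932; Lower Zone 0.1367.
Pro-rata amounts: Riverside Ward 1,469,227.79; Upper Borough 1,008,941.93; Garrison Township 2,072,581.87; Lower Zone 720,448.41.
At nearest $100: Riverside Ward $1,469,200; Upper Borough $1,008,900; Garrison Township $2,072,600; Lower Zone $720,400. Sum = $5,271,100.
Difference $5,271,200 − $5,271,100 = +$100 applied to largest allocation (Garrison Township): Garrison Township becomes $2,072,700.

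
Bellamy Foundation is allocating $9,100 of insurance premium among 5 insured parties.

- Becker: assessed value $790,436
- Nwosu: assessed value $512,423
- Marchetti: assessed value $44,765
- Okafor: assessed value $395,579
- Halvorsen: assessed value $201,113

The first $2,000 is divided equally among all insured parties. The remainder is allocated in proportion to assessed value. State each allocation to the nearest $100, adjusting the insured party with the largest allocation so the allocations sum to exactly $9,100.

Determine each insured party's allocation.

Becker: $3,300 · Nwosu: $2,300 · Marchetti: $600 · Okafor: $1,800 · Halvorsen: $1,100

$2,000 shared equally gives $400 per insured party.
Remainder $7,100 by assessed value (total 1,944,316): Becker 2,886.41 → $2,900; Nwosu 1,871.20 → $1,900; Marchetti 163.47 → $200; Okafor 1,444.52 → $1,400; Halvorsen 734.40 → $700.
Totals: Becker $400 + $2,900 = $3,300; Nwosu $400 + $1,900 = $2,300; Marchetti $400 + $200 = $600; Okafor $400 + $1,400 = $1,800; Halvorsen $400 + $700 = $1,100.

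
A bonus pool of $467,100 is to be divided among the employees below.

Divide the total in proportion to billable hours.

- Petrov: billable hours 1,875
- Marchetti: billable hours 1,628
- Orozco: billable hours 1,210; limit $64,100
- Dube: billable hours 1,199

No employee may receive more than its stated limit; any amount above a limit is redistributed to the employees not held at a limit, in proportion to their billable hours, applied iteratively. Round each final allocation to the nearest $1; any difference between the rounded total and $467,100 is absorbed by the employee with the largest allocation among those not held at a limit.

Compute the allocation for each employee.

Petrov: $160,703 · Marchetti: $139,533 · Orozco: $64,100 · Dube: $102,764

Total billable hours = 5,912.
Pro-rata shares before constraints: Petrov 148,141.49; Marchetti 128,626.32; Orozco 95,600.64; Dube 94,731.55.
Cap binds for Orozco ($64,100); balance $403,000 reallocated over remaining billable hours 4,702.
Remaining shares: Petrov 160,702.89 → $160,703; Marchetti 139,532.96 → $139,533; Dube 102,764.14 → $102,764.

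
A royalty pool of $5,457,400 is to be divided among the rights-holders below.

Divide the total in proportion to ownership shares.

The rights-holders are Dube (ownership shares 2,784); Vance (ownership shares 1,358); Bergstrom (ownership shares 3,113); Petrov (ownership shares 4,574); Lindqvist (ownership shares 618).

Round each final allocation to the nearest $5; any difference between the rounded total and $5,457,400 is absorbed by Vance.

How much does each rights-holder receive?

Combined ownership shares = 12,447.
Unrounded shares: Dube 2,784/12,447 × $5,457,400 = 1,220,647.67; Vance 1,358/12,447 × $5,457,400 = 595,416.50; Bergstrom 3,113/12,447 × $5,457,400 = 1,364,898.06; Petrov 4,574/12,447 × $5,457,400 = 2,005,475.02; Lindqvist 618/12,447 × $5,457,400 = 270,962.74.
Rounded to nearest $5: Dube $1,220,650; Vance $595,415; Bergstrom $1,364,900; Petrov $2,005,475; Lindqvist $270,965. Sum = $5,457,405.
Difference $5,457,400 − $5,457,405 = −$5 applied to Vance: Vance becomes $595,410.

Dube: $1,220,650; Vance: $595,410; Bergstrom: $1,364,900; Petrov: $2,005,475; Lindqvist: $270,965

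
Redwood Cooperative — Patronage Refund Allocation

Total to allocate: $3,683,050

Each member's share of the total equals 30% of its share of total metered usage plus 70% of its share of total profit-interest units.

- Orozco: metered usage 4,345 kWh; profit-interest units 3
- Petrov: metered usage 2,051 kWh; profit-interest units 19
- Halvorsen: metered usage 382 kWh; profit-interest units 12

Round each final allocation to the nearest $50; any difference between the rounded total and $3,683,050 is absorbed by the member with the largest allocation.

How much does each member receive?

Orozco: $935,800 | Petrov: $1,775,050 | Halvorsen: $972,200

Metered usage total 6,778; profit-interest units total 34.
Blended shares (30% metered usage + 70% profit-interest units): Orozco 0.2541; Petrov 0.4820; Halvorsen 0.2640.
Proportional shares: Orozco 935,782.25; Petrov 1,775,066.06; Halvorsen 972,201.69.
At nearest $50: Orozco $935,800; Petrov $1,775,050; Halvorsen $972,200. Sum = $3,683,050.
No rounding difference to absorb.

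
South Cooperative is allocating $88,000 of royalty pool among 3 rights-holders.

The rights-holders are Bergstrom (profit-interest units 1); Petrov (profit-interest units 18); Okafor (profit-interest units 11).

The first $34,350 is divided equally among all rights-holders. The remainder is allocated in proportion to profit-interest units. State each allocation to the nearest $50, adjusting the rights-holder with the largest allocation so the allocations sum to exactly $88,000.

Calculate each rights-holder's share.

$34,350 shared equally gives $11,450 per rights-holder.
Remainder $53,650 by profit-interest units (total 30): Bergstrom 1,788.33 → $1,800; Petrov 32,190.00 → $32,200; Okafor 19,671.67 → $19,650.
Totals: Bergstrom $11,450 + $1,800 = $13,250; Petrov $11,450 + $32,200 = $43,650; Okafor $11,450 + $19,650 = $31,100.

Bergstrom: $13,250 | Petrov: $43,650 | Okafor: $31,100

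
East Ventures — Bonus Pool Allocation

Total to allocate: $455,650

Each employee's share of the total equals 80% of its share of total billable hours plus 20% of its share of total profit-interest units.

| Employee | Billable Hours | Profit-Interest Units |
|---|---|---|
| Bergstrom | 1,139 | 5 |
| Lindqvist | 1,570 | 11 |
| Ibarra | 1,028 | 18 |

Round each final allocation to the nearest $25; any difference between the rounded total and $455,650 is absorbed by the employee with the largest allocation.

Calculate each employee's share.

Billable hours total 3,737; profit-interest units total 34.
Blended shares (80% billable hours + 20% profit-interest units): Bergstrom 0.2732; Lindqvist 0.4008; Ibarra 0.3260.
Unrounded shares: Bergstrom 124,503.50; Lindqvist 182,626.51; Ibarra 148,520.00.
Rounded to nearest $25: Bergstrom $124,500; Lindqvist $182,625; Ibarra $148,525. Sum = $455,650.
Sum already equals the total — no adjustment.

Bergstrom: $124,500; Lindqvist: $182,625; Ibarra: $148,525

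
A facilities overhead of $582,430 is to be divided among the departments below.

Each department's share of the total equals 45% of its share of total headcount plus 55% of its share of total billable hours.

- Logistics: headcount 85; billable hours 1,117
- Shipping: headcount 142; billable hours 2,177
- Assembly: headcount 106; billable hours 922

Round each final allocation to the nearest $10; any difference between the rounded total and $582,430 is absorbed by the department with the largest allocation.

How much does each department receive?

Headcount total 333; billable hours total 4,216.
Blended shares (45% headcount + 55% billable hours): Logistics 0.2606; Shipping 0.4759; Assembly 0.2635.
Unrounded shares: Logistics 151,771.68; Shipping 277,174.54; Assembly 153,483.78.
At nearest $10: Logistics $151,770; Shipping $277,170; Assembly $153,480. Sum = $582,420.
Difference $582,430 − $582,420 = +$10 applied to largest allocation (Shipping): Shipping becomes $277,180.

Logistics: $151,770 | Shipping: $277,180 | Assembly: $153,480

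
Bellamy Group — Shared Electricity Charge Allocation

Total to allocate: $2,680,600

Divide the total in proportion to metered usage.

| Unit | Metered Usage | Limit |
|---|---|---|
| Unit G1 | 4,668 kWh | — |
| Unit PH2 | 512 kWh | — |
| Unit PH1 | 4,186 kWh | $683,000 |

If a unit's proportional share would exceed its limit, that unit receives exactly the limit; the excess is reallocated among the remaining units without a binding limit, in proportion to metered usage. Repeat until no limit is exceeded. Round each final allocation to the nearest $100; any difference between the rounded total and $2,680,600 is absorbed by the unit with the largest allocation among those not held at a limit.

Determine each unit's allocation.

Unit G1: $1,800,200; Unit PH2: $197,400; Unit PH1: $683,000

Sum of metered usage: 9,366.
Proportional shares (ignoring caps): Unit G1 1,336,006.92; Unit PH2 146,537.18; Unit PH1 1,198,055.90.
Capped: Unit PH1 ($683,000); residual $1,997,600 reallocated over remaining metered usage 5,180.
Remaining shares: Unit G1 1,800,153.82 → $1,800,200; Unit PH2 197,446.18 → $197,400.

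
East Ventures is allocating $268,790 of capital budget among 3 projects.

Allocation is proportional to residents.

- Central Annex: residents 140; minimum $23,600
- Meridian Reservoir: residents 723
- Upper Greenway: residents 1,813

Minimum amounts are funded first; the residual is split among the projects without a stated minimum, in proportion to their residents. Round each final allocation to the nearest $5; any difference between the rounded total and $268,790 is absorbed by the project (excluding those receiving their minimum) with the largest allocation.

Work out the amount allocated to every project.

Minimums first: Central Annex $23,600. Residual $245,190.
Residual split over remaining residents 2,536: Meridian Reservoir 69,902.35 → $69,900; Upper Greenway 175,287.65 → $175,290.

Central Annex: $23,600 · Meridian Reservoir: $69,900 · Upper Greenway: $175,290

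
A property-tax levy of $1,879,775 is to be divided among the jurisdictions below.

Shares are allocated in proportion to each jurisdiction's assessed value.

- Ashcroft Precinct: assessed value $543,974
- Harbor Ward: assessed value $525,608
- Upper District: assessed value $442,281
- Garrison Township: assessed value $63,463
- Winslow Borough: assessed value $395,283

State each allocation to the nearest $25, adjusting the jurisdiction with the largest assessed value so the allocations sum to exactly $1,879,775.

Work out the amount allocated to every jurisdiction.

Ashcroft Precinct: $518,875 | Harbor Ward: $501,375 | Upper District: $421,900 | Garrison Township: $60,550 | Winslow Borough: $377,075

Assessed value total: 1,970,609.
Raw shares: Ashcroft Precinct 543,974/1,970,609 × $1,879,775 = 518,899.86; Harbor Ward 525,608/1,970,609 × $1,879,775 = 501,380.43; Upper District 442,281/1,970,609 × $1,879,775 = 421,894.33; Garrison Township 63,463/1,970,609 × $1,879,775 = 60,537.71; Winslow Borough 395,283/1,970,609 × $1,879,775 = 377,062.68.
Rounded to nearest $25: Ashcroft Precinct $518,900; Harbor Ward $501,375; Upper District $421,900; Garrison Township $60,550; Winslow Borough $377,075. Sum = $1,879,800.
Difference $1,879,775 − $1,879,800 = −$25 applied to largest assessed value (Ashcroft Precinct): Ashcroft Precinct becomes $518,875.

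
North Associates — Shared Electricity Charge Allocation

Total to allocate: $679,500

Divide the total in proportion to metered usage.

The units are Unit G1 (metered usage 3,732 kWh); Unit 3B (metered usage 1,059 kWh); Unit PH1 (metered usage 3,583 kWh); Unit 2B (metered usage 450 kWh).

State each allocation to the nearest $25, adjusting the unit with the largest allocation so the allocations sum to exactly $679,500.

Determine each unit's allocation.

Total metered usage = 8,824.
Pro-rata amounts: Unit G1 3,732/8,824 × $679,500 = 287,385.99; Unit 3B 1,059/8,824 × $679,500 = 81,549.24; Unit PH1 3,583/8,824 × $679,500 = 275,912.11; Unit 2B 450/8,824 × $679,500 = 34,652.65.
At nearest $25: Unit G1 $287,375; Unit 3B $81,550; Unit PH1 $275,900; Unit 2B $34,650. Sum = $679,475.
Difference $679,500 − $679,475 = +$25 applied to largest allocation (Unit G1): Unit G1 becomes $287,400.

Unit G1: $287,400 · Unit 3B: $81,550 · Unit PH1: $275,900 · Unit 2B: $34,650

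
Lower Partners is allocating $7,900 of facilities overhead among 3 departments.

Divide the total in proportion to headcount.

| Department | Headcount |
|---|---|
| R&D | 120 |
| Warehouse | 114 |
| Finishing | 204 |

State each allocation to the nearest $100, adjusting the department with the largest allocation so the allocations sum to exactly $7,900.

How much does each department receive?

R&D: $2,200; Warehouse: $2,100; Finishing: $3,600

Sum of headcount: 438.
Raw shares: R&D 120/438 × $7,900 = 2,164.38; Warehouse 114/438 × $7,900 = 2,056.16; Finishing 204/438 × $7,900 = 3,679.45.
After rounding ($100): R&D $2,200; Warehouse $2,100; Finishing $3,700. Sum = $8,000.
Difference $7,900 − $8,000 = −$100 applied to largest allocation (Finishing): Finishing becomes $3,600.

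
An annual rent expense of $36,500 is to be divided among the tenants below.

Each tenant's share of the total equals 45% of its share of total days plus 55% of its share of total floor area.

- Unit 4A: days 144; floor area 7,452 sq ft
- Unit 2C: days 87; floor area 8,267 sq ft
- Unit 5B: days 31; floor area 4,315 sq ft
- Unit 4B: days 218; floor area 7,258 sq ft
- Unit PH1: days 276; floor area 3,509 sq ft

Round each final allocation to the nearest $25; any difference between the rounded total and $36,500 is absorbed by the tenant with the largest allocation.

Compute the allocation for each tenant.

Unit 4A: $7,975 | Unit 2C: $7,275 | Unit 5B: $3,475 | Unit 4B: $9,500 | Unit PH1: $8,275

Days total 756; floor area total 30,801.
Composite weights (45% days + 55% floor area): Unit 4A 0.2188; Unit 2C 0.1994; Unit 5B 0.0955; Unit 4B 0.2594; Unit PH1 0.2269.
Pro-rata amounts: Unit 4A 7,985.52; Unit 2C 7,278.32; Unit 5B 3,485.88; Unit 4B 9,466.82; Unit PH1 8,283.47.
After rounding ($25): Unit 4A $7,975; Unit 2C $7,275; Unit 5B $3,475; Unit 4B $9,475; Unit PH1 $8,275. Sum = $36,475.
Difference $36,500 − $36,475 = +$25 applied to largest allocation (Unit 4B): Unit 4B becomes $9,500.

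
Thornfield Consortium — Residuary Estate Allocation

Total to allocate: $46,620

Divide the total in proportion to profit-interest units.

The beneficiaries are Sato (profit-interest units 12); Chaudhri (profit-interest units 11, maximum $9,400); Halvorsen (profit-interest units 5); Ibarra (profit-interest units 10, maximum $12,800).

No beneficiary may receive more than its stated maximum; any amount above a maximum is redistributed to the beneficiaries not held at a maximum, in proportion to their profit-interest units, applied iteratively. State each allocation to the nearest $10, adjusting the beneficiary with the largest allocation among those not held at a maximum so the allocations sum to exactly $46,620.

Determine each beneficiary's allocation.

Total profit-interest units = 38.
Pro-rata shares before constraints: Sato 14,722.11; Chaudhri 13,495.26; Halvorsen 6,134.21; Ibarra 12,268.42.
Cap binds for Chaudhri ($9,400); residual $37,220 reallocated over remaining profit-interest units 27.
Cap binds for Ibarra ($12,800); residual $24,420 reallocated over remaining profit-interest units 17.
Shares after redistribution: Sato 17,237.65 → $17,240; Halvorsen 7,182.35 → $7,180.

Sato: $17,240 | Chaudhri: $9,400 | Halvorsen: $7,180 | Ibarra: $12,800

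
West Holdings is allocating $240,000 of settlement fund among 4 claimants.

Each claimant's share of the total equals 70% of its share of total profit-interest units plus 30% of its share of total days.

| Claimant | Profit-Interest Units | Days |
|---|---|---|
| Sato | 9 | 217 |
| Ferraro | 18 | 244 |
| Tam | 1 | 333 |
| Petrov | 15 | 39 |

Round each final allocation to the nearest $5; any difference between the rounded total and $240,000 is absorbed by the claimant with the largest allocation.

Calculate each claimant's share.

Sato: $53,920 · Ferraro: $91,415 · Tam: $32,690 · Petrov: $61,975

Profit-interest units total 43; days total 833.
Combined weights (70% profit-interest units + 30% days): Sato 0.2247; Ferraro 0.3809; Tam 0.1362; Petrov 0.2582.
Raw shares: Sato 53,919.09; Ferraro 91,415.62; Tam 32,689.69; Petrov 61,975.60.
After rounding ($5): Sato $53,920; Ferraro $91,415; Tam $32,690; Petrov $61,975. Sum = $240,000.
No rounding difference to absorb.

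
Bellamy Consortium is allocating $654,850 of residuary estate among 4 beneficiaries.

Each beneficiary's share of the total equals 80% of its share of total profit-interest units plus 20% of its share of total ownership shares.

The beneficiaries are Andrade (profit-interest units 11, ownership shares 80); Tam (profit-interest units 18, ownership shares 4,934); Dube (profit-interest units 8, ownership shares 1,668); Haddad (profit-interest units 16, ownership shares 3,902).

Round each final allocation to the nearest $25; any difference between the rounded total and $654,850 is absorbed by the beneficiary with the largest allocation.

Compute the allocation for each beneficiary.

Andrade: $109,725 | Tam: $238,975 | Dube: $99,725 | Haddad: $206,425

Profit-interest units total 53; ownership shares total 10,584.
Blended shares (80% profit-interest units + 20% ownership shares): Andrade 0.1675; Tam 0.3649; Dube 0.1523; Haddad 0.3152.
Unrounded shares: Andrade 109,719.76; Tam 238,976.50; Dube 99,716.62; Haddad 206,437.12.
After rounding ($25): Andrade $109,725; Tam $238,975; Dube $99,725; Haddad $206,425. Sum = $654,850.
No rounding difference to absorb.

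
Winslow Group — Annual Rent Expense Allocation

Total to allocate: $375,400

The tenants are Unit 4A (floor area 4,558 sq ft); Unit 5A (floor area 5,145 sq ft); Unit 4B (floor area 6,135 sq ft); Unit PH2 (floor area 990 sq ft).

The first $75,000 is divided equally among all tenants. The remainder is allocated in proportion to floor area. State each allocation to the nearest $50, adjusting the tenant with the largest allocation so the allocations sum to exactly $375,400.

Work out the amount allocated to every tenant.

Equal tier: $75,000 ÷ 4 = $18,750 apiece.
Remainder $300,400 by floor area (total 16,828): Unit 4A 81,365.77 → $81,350; Unit 5A 91,844.43 → $91,850; Unit 4B 109,517.11 → $109,500; Unit PH2 17,672.69 → $17,650.
Rounding difference +$50 on remainder applied to Unit 4B.
Totals: Unit 4A $18,750 + $81,350 = $100,100; Unit 5A $18,750 + $91,850 = $110,600; Unit 4B $18,750 + $109,550 = $128,300; Unit PH2 $18,750 + $17,650 = $36,400.

Unit 4A: $100,100; Unit 5A: $110,600; Unit 4B: $128,300; Unit PH2: $36,400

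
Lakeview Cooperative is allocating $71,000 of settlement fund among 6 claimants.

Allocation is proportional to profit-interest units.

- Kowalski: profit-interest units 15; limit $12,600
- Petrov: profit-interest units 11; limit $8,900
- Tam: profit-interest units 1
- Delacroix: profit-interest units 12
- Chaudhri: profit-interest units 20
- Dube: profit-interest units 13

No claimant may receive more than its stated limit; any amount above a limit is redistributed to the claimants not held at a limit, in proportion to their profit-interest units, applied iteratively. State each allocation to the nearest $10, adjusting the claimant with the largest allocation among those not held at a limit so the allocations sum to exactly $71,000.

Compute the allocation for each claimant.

Kowalski: $12,600 | Petrov: $8,900 | Tam: $1,080 | Delacroix: $12,910 | Chaudhri: $21,520 | Dube: $13,990

Sum of profit-interest units: 72.
Unconstrained shares: Kowalski 14,791.67; Petrov 10,847.22; Tam 986.11; Delacroix 11,833.33; Chaudhri 19,722.22; Dube 12,819.44.
Capped: Kowalski ($12,600), Petrov ($8,900); residual $49,500 reallocated over remaining profit-interest units 46.
Remaining shares: Tam 1,076.09 → $1,080; Delacroix 12,913.04 → $12,910; Chaudhri 21,521.74 → $21,520; Dube 13,989.13 → $13,990.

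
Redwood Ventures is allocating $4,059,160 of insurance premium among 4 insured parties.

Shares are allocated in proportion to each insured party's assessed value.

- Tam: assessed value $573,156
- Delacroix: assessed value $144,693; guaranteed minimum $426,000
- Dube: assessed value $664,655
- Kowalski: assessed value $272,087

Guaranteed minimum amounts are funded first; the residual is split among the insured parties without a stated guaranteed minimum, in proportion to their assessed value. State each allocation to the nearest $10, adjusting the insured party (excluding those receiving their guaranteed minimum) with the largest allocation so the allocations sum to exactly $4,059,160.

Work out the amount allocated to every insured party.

Tam: $1,379,140 | Delacroix: $426,000 | Dube: $1,599,320 | Kowalski: $654,700

Fund the minimums — Delacroix $426,000. Remaining pool $3,633,160.
Remaining pool split over remaining assessed value 1,509,898: Tam 1,379,144.45 → $1,379,140; Dube 1,599,311.98 → $1,599,310; Kowalski 654,703.57 → $654,700.
Rounding difference +$10 applied to Dube → $1,599,320.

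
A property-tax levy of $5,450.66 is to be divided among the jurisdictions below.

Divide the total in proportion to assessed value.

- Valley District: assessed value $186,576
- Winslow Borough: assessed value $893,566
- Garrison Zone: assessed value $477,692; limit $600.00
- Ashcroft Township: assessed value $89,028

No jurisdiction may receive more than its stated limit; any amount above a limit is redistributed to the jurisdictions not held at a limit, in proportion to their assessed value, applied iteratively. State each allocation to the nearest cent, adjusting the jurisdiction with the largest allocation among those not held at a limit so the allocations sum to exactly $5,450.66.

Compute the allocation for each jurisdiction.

Valley District: $774.07 · Winslow Borough: $3,707.23 · Garrison Zone: $600.00 · Ashcroft Township: $369.36

Sum of assessed value: 1,646,862.
Pro-rata shares before constraints: Valley District 617.5152; Winslow Borough 2,957.4575; Garrison Zone 1,581.0291; Ashcroft Township 294.6582.
Held at cap: Garrison Zone ($600.00); balance $4,850.66 reallocated over remaining assessed value 1,169,170.
Redistributed shares: Valley District 774.0677 → $774.07; Winslow Borough 3,707.2324 → $3,707.23; Ashcroft Township 369.3599 → $369.36.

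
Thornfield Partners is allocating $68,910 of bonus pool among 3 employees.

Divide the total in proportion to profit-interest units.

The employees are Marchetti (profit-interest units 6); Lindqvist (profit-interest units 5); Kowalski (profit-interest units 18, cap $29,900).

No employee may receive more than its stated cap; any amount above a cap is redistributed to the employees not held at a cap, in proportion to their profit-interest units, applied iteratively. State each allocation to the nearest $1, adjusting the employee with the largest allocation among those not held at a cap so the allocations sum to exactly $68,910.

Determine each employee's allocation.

Sum of profit-interest units: 29.
Pro-rata shares before constraints: Marchetti 14,257.24; Lindqvist 11,881.03; Kowalski 42,771.72.
Held at cap: Kowalski ($29,900); remaining pool $39,010 reallocated over remaining profit-interest units 11.
Redistributed shares: Marchetti 21,278.18 → $21,278; Lindqvist 17,731.82 → $17,732.

Marchetti: $21,278; Lindqvist: $17,732; Kowalski: $29,900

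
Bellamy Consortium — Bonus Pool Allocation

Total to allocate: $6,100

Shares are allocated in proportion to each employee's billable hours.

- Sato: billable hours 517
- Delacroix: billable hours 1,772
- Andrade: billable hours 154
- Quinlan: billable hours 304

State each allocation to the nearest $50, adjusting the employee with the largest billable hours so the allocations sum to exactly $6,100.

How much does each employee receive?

Sato: $1,150; Delacroix: $3,900; Andrade: $350; Quinlan: $700

Billable hours total: 2,747.
Unrounded shares: Sato 517/2,747 × $6,100 = 1,148.05; Delacroix 1,772/2,747 × $6,100 = 3,934.91; Andrade 154/2,747 × $6,100 = 341.97; Quinlan 304/2,747 × $6,100 = 675.06.
After rounding ($50): Sato $1,150; Delacroix $3,950; Andrade $350; Quinlan $700. Sum = $6,150.
Difference $6,100 − $6,150 = −$50 applied to largest billable hours (Delacroix): Delacroix becomes $3,900.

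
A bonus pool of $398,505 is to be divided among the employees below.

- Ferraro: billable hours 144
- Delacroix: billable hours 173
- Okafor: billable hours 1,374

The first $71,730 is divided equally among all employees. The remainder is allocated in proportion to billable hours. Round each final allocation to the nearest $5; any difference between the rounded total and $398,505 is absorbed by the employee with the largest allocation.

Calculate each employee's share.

$71,730 shared equally gives $23,910 per employee.
Remainder $326,775 by billable hours (total 1,691): Ferraro 27,827.08 → $27,825; Delacroix 33,431.15 → $33,430; Okafor 265,516.77 → $265,515.
Rounding difference +$5 on remainder applied to Okafor.
Totals: Ferraro $23,910 + $27,825 = $51,735; Delacroix $23,910 + $33,430 = $57,340; Okafor $23,910 + $265,520 = $289,430.

Ferraro: $51,735; Delacroix: $57,340; Okafor: $289,430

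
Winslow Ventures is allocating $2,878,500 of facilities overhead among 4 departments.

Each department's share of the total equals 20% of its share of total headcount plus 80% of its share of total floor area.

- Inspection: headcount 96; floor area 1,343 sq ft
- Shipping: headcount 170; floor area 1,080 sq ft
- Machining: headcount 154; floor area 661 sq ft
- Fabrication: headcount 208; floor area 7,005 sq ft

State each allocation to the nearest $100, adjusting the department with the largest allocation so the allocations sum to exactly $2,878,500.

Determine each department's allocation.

Headcount total 628; floor area total 10,089.
Combined weights (20% headcount + 80% floor area): Inspection 0.1371; Shipping 0.1398; Machining 0.1015; Fabrication 0.6217.
Proportional shares: Inspection 394,542.95; Shipping 402,350.83; Machining 292,047.16; Fabrication 1,789,559.06.
At nearest $100: Inspection $394,500; Shipping $402,400; Machining $292,000; Fabrication $1,789,600. Sum = $2,878,500.
No rounding difference to absorb.

Inspection: $394,500; Shipping: $402,400; Machining: $292,000; Fabrication: $1,789,600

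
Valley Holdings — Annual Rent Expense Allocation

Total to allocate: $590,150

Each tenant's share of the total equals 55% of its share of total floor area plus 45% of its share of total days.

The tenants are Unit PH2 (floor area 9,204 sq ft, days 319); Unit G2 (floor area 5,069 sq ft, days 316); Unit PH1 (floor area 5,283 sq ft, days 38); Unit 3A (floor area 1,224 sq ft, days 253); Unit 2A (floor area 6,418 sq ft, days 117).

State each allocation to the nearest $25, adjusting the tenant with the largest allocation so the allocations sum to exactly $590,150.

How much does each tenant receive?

Unit PH2: $191,075 · Unit G2: $140,950 · Unit PH1: $72,725 · Unit 3A: $79,025 · Unit 2A: $106,375

Totals — floor area 27,198, days 1,043.
Combined weights (55% floor area + 45% days): Unit PH2 0.3238; Unit G2 0.2388; Unit PH1 0.1232; Unit 3A 0.1339; Unit 2A 0.1803.
Raw shares: Unit PH2 191,064.49; Unit G2 140,953.31; Unit PH1 72,723.14; Unit 3A 79,025.87; Unit 2A 106,383.19.
Rounded to nearest $25: Unit PH2 $191,075; Unit G2 $140,950; Unit PH1 $72,725; Unit 3A $79,025; Unit 2A $106,375. Sum = $590,150.
No rounding difference to absorb.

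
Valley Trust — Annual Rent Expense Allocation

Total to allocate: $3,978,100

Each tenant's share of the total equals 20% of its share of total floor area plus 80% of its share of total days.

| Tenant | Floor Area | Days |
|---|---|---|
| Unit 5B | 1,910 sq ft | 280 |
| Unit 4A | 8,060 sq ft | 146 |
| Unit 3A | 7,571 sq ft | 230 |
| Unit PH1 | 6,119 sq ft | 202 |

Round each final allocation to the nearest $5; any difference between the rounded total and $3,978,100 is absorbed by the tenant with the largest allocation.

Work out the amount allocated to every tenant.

Totals — floor area 23,660, days 858.
Blended shares (20% floor area + 80% days): Unit 5B 0.2772; Unit 4A 0.2043; Unit 3A 0.2785; Unit PH1 0.2401.
Pro-rata amounts: Unit 5B 1,102,799.55; Unit 4A 812,576.27; Unit 3A 1,107,704.03; Unit PH1 955,020.15.
At nearest $5: Unit 5B $1,102,800; Unit 4A $812,575; Unit 3A $1,107,705; Unit PH1 $955,020. Sum = $3,978,100.
Sum already equals the total — no adjustment.

Unit 5B: $1,102,800; Unit 4A: $812,575; Unit 3A: $1,107,705; Unit PH1: $955,020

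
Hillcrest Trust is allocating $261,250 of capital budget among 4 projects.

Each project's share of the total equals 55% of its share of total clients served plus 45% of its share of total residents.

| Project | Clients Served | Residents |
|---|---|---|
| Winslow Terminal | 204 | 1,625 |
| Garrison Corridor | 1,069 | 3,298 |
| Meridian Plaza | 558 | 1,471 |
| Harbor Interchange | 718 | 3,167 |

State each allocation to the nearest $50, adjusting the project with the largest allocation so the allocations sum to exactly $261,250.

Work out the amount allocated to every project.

Winslow Terminal: $31,500 · Garrison Corridor: $100,800 · Meridian Plaza: $49,550 · Harbor Interchange: $79,400

Totals — clients served 2,549, residents 9,561.
Combined weights (55% clients served + 45% residents): Winslow Terminal 0.1205; Garrison Corridor 0.3859; Meridian Plaza 0.1896; Harbor Interchange 0.3040.
Unrounded shares: Winslow Terminal 31,480.59; Garrison Corridor 100,812.05; Meridian Plaza 49,542.03; Harbor Interchange 79,415.34.
After rounding ($50): Winslow Terminal $31,500; Garrison Corridor $100,800; Meridian Plaza $49,550; Harbor Interchange $79,400. Sum = $261,250.
Rounded total matches; no reconciliation needed.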